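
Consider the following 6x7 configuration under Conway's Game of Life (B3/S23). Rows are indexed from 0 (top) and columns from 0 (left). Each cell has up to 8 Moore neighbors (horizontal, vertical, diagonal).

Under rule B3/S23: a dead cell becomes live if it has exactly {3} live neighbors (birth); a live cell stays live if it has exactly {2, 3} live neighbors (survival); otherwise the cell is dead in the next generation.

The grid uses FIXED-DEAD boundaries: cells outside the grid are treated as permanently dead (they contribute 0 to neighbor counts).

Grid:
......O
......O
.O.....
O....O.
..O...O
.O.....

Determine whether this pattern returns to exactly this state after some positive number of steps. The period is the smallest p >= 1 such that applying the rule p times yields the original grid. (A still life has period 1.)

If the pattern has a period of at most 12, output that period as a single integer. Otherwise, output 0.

Answer: 0

Derivation:
Simulating and comparing each generation to the original:
Gen 0 (original, given above): 8 live cells
Gen 1: 2 live cells, differs from original
Gen 2: 0 live cells, differs from original
Gen 3: 0 live cells, differs from original
Gen 4: 0 live cells, differs from original
Gen 5: 0 live cells, differs from original
Gen 6: 0 live cells, differs from original
Gen 7: 0 live cells, differs from original
Gen 8: 0 live cells, differs from original
Gen 9: 0 live cells, differs from original
Gen 10: 0 live cells, differs from original
Gen 11: 0 live cells, differs from original
Gen 12: 0 live cells, differs from original
No period found within 12 steps.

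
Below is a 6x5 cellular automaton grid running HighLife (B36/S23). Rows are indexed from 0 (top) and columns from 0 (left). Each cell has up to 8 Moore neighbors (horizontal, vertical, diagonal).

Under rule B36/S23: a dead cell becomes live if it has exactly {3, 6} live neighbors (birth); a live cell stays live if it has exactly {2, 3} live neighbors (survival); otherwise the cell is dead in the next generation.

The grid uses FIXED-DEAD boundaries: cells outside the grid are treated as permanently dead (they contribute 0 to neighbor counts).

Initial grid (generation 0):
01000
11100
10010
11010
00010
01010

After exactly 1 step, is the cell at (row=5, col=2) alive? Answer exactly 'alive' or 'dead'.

Answer: alive

Derivation:
Simulating step by step:
Generation 0 (given above): 12 live cells
Generation 1: 16 live cells
11100
10100
01010
11011
11011
00100

Cell (5,2) at generation 1: 1 -> alive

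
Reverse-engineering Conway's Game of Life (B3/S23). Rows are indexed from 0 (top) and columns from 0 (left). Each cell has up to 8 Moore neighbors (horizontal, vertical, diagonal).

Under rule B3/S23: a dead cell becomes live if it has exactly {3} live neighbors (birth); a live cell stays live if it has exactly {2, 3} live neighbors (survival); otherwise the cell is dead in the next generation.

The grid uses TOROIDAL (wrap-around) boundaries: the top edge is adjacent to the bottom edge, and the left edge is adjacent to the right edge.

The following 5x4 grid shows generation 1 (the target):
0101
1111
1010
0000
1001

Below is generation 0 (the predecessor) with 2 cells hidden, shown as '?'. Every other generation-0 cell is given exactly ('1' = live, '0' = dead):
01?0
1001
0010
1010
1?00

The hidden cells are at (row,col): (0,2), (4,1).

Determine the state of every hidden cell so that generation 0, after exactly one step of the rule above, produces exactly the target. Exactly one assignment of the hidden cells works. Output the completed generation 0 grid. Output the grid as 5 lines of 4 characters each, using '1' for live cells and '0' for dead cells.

Hidden generation-0 cells (in order): (0,2), (4,1).
A hidden cell only influences target cells in its own 3x3 neighborhood. Try each of the 2^2 = 4 assignments, step the completed generation 0 forward once under B3/S23, and compare with the target:
  (0,2)=0 (4,1)=0 -> step reproduces the target at every cell -> ACCEPT
  (0,2)=0 (4,1)=1 -> step gives (0,2)='1' but target has '0' -> reject
  (0,2)=1 (4,1)=0 -> step gives (0,2)='1' but target has '0' -> reject
  (0,2)=1 (4,1)=1 -> step gives (0,1)='0' but target has '1' -> reject
Unique solution: (0,2)=dead, (4,1)=dead.
Check: live-neighbor counts of every cell in the completed generation 0:
4223
2332
3425
1414
2423
Applying B3/S23 to generation 0 with these counts gives:
0101
1111
1010
0000
1001
which matches the target exactly.

Answer: 0100
1001
0010
1010
1000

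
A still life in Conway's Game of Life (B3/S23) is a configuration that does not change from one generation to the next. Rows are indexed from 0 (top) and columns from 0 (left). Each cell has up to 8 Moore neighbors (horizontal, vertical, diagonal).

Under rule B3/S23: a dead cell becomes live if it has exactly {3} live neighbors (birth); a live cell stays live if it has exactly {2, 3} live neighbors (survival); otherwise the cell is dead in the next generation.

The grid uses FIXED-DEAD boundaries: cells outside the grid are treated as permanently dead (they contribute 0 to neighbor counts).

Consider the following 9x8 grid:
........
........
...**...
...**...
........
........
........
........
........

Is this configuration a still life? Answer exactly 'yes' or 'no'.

Answer: yes

Derivation:
Compute generation 1 and compare to generation 0 (given above):
Generation 1:
........
........
...**...
...**...
........
........
........
........
........
The grids are IDENTICAL -> still life.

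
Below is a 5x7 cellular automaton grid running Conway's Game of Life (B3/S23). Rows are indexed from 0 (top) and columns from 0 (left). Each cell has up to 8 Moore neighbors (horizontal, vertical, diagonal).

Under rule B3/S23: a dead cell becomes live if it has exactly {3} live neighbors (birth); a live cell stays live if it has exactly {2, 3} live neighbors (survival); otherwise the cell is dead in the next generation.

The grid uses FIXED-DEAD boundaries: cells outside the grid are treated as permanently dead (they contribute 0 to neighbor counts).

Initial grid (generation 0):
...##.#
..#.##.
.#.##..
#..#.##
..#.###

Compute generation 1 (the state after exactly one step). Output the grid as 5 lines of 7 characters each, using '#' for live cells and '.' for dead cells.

Simulating step by step:
Generation 0 (given above): 17 live cells
Generation 1: 10 live cells
(generation 1 grid is the final answer)

Answer: ...##..
..#....
.#....#
.#....#
...##.#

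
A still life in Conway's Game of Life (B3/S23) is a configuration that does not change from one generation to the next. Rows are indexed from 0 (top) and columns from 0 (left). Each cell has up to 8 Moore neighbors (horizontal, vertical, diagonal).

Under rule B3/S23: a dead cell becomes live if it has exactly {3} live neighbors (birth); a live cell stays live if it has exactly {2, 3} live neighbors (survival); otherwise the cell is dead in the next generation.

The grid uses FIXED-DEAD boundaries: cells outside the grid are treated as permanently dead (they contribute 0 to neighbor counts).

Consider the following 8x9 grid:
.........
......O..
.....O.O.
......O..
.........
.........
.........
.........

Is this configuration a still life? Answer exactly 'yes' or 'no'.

Compute generation 1 and compare to generation 0 (given above):
Generation 1:
.........
......O..
.....O.O.
......O..
.........
.........
.........
.........
The grids are IDENTICAL -> still life.

Answer: yes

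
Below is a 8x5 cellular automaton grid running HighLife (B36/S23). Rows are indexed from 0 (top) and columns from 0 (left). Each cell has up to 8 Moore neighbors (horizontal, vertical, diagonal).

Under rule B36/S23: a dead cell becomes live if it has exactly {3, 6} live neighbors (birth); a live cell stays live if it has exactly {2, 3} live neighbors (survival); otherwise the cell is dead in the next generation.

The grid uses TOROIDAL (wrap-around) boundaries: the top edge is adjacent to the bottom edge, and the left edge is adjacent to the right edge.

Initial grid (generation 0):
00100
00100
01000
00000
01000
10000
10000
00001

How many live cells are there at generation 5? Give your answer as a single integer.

Answer: 12

Derivation:
Simulating step by step:
Generation 0 (given above): 7 live cells
Generation 1: 7 live cells
00010
01100
00000
00000
00000
11000
10001
00000
Generation 2: 9 live cells
00100
00100
00000
00000
00000
11001
11001
00001
Generation 3: 9 live cells
00010
00000
00000
00000
10000
01001
01010
01011
Generation 4: 12 live cells
00111
00000
00000
00000
10000
01101
01010
10011
Generation 5: 12 live cells
10100
00010
00000
00000
11000
01111
01000
11000
Population at generation 5: 12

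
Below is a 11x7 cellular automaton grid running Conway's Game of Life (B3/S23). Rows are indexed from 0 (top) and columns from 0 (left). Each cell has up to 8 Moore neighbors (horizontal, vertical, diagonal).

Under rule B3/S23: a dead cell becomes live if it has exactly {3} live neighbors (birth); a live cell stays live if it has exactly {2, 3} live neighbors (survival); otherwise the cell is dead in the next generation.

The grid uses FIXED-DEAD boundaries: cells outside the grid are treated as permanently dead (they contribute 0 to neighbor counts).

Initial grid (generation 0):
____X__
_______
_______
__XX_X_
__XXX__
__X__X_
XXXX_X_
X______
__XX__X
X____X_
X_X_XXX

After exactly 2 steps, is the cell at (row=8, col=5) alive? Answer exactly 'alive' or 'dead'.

Answer: dead

Derivation:
Simulating step by step:
Generation 0 (given above): 25 live cells
Generation 1: 16 live cells
_______
_______
_______
__X____
_X___X_
_____X_
X_XXX__
X___X__
_X_____
__X____
_X__XXX
Generation 2: 16 live cells
_______
_______
_______
_______
_______
_XXX_X_
_X_XXX_
X_X_X__
_X_____
_XX__X_
_____X_

Cell (8,5) at generation 2: 0 -> dead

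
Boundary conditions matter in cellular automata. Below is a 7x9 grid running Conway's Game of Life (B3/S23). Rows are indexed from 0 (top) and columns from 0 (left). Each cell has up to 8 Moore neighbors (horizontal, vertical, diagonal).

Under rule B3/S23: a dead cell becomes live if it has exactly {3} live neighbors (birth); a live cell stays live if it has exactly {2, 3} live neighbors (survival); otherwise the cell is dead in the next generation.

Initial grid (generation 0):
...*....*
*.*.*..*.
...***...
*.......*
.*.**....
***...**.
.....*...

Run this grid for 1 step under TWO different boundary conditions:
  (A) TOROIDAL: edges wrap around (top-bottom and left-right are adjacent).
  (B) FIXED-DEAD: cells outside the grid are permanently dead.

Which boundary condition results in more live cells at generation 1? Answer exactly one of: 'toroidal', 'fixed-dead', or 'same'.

Answer: toroidal

Derivation:
Under TOROIDAL boundary, generation 1:
...**...*
..*..*..*
**.***...
*.*..*...
...*...*.
*******..
***...***
Population = 29

Under FIXED-DEAD boundary, generation 1:
...*.....
..*..*...
.*.***...
..*..*...
...*...*.
*******..
.*....*..
Population = 20

Comparison: toroidal=29, fixed-dead=20 -> toroidal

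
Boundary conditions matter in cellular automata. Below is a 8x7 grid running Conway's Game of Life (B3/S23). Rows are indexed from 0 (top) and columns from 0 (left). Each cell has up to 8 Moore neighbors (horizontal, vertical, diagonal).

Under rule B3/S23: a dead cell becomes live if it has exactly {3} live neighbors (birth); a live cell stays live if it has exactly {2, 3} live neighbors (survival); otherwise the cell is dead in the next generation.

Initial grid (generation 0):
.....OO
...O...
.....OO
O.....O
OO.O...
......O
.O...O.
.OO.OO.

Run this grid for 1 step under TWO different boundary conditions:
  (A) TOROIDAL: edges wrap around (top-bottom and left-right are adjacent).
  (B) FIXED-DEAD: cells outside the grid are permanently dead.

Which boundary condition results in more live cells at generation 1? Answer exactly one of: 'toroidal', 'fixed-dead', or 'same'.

Under TOROIDAL boundary, generation 1:
..OO.OO
....O..
O....OO
.O...O.
.O.....
.OO...O
OOO.OOO
OOO.O..
Population = 24

Under FIXED-DEAD boundary, generation 1:
.......
....O..
.....OO
OO...OO
OO.....
OOO....
.OO.OOO
.OO.OO.
Population = 21

Comparison: toroidal=24, fixed-dead=21 -> toroidal

Answer: toroidal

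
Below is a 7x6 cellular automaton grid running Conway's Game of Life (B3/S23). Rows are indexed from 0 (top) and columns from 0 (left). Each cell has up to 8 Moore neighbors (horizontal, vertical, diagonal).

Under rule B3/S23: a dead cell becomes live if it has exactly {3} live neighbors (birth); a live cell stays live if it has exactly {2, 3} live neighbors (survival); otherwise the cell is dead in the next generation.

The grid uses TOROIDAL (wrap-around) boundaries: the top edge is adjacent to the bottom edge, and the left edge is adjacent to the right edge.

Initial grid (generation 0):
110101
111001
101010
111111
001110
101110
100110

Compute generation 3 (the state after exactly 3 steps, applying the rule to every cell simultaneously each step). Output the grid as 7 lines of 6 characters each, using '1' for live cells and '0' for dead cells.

Answer: 000000
000000
000000
000000
000000
000000
000000

Derivation:
Simulating step by step:
Generation 0 (given above): 27 live cells
Generation 1: 2 live cells
000100
000000
000000
100000
000000
000000
000000
Generation 2: 0 live cells
000000
000000
000000
000000
000000
000000
000000
Generation 3: 0 live cells
(generation 3 grid is the final answer)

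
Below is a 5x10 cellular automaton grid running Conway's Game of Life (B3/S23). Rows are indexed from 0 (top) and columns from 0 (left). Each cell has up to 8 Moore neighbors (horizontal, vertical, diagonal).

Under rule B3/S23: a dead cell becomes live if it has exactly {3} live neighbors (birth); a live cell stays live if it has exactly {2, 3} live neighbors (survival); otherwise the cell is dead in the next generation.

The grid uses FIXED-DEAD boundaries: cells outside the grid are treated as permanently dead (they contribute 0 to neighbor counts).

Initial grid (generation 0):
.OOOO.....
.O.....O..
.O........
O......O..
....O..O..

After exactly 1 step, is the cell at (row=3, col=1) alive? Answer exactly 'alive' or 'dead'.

Simulating step by step:
Generation 0 (given above): 11 live cells
Generation 1: 8 live cells
.OOO......
OO.O......
OO........
..........
..........

Cell (3,1) at generation 1: 0 -> dead

Answer: dead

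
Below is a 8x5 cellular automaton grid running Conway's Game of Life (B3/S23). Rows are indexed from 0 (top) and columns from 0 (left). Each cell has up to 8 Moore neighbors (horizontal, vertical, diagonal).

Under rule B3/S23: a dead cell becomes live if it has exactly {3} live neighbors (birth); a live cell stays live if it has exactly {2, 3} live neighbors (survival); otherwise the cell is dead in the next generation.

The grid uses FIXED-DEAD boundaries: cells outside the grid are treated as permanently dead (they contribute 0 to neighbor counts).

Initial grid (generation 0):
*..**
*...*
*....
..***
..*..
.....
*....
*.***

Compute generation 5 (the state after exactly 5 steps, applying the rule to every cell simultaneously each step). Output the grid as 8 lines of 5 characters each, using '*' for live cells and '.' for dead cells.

Answer: .....
.....
...**
**.**
**.**
**...
..*..
.....

Derivation:
Simulating step by step:
Generation 0 (given above): 15 live cells
Generation 1: 16 live cells
...**
**.**
.*..*
.***.
..*..
.....
.*.*.
.*.*.
Generation 2: 12 live cells
..***
**...
....*
.*.*.
.***.
..*..
.....
.....
Generation 3: 17 live cells
.***.
.**.*
***..
.*.**
.*.*.
.***.
.....
.....
Generation 4: 11 live cells
.*.*.
.....
*...*
...**
**...
.*.*.
..*..
.....
Generation 5: 13 live cells
(generation 5 grid is the final answer)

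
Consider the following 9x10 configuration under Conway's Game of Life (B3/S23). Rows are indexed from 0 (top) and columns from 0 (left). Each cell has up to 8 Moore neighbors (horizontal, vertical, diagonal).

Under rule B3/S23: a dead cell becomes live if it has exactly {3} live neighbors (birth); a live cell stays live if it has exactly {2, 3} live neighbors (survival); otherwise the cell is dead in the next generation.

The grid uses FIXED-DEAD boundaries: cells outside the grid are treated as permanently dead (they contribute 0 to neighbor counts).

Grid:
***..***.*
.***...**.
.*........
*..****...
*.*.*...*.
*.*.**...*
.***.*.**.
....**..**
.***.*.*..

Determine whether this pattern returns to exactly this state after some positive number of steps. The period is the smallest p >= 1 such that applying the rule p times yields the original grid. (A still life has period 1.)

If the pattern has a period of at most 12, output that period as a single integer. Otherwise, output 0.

Simulating and comparing each generation to the original:
Gen 0 (original, given above): 42 live cells
Gen 1: 35 live cells, differs from original
Gen 2: 39 live cells, differs from original
Gen 3: 37 live cells, differs from original
Gen 4: 41 live cells, differs from original
Gen 5: 33 live cells, differs from original
Gen 6: 29 live cells, differs from original
Gen 7: 20 live cells, differs from original
Gen 8: 21 live cells, differs from original
Gen 9: 25 live cells, differs from original
Gen 10: 24 live cells, differs from original
Gen 11: 23 live cells, differs from original
Gen 12: 26 live cells, differs from original
No period found within 12 steps.

Answer: 0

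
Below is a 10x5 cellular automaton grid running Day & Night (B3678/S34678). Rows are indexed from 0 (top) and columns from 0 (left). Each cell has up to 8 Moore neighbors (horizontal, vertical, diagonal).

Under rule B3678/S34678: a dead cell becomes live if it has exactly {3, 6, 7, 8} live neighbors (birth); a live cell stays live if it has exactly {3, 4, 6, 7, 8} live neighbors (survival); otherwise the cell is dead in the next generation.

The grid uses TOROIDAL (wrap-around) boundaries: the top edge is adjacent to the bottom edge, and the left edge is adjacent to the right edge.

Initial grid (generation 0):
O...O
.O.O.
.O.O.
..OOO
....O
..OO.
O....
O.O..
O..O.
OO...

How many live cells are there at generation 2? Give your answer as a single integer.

Answer: 21

Derivation:
Simulating step by step:
Generation 0 (given above): 19 live cells
Generation 1: 20 live cells
O.O.O
.....
O.OO.
O.OOO
...OO
....O
..OOO
.....
O.O..
OO...
Generation 2: 21 live cells
O....
O.O..
..OO.
O.OOO
..O..
O.OOO
...O.
.OO.O
.....
O.OO.
Population at generation 2: 21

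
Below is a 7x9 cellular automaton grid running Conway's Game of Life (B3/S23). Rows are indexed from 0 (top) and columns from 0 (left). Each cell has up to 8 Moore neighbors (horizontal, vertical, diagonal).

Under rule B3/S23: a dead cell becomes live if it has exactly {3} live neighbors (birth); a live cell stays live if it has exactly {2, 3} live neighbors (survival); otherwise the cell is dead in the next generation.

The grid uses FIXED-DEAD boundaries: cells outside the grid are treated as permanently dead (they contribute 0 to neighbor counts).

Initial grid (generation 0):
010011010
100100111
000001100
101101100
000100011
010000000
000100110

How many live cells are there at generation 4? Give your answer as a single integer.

Simulating step by step:
Generation 0 (given above): 23 live cells
Generation 1: 19 live cells
000011011
000000001
011100000
001101000
010110110
001000101
000000000
Generation 2: 20 live cells
000000011
001110011
010110000
000001100
010010110
001101100
000000000
Generation 3: 23 live cells
000100011
001010011
000000110
001100110
001110010
001111110
000000000
Generation 4: 20 live cells
000100011
000100000
001001000
001011001
010000001
001001110
000111100
Population at generation 4: 20

Answer: 20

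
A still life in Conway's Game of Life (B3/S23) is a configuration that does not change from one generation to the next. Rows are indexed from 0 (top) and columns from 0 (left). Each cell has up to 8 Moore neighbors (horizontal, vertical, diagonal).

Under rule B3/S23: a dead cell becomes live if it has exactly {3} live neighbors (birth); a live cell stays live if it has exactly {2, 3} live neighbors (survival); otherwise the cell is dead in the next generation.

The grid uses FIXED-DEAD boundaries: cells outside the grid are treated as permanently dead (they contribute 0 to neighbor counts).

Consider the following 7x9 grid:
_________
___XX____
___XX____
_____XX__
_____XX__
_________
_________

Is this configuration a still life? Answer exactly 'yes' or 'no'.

Compute generation 1 and compare to generation 0 (given above):
Generation 1:
_________
___XX____
___X_____
______X__
_____XX__
_________
_________
Cell (2,4) differs: gen0=1 vs gen1=0 -> NOT a still life.

Answer: no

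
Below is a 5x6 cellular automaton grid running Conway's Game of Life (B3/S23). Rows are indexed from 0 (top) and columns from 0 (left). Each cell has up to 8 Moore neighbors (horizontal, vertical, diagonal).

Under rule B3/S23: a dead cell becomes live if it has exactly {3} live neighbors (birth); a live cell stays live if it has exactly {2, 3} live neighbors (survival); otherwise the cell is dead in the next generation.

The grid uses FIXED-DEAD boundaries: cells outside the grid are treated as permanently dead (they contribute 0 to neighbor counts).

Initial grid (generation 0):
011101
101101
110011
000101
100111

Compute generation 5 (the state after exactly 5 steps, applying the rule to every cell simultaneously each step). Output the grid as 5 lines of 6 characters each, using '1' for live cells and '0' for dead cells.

Simulating step by step:
Generation 0 (given above): 18 live cells
Generation 1: 13 live cells
010100
100001
110001
111100
000101
Generation 2: 9 live cells
000000
101010
000010
100100
010110
Generation 3: 8 live cells
000000
000100
010010
001100
001110
Generation 4: 4 live cells
000000
000000
000010
010000
001010
Generation 5: 1 live cells
(generation 5 grid is the final answer)

Answer: 000000
000000
000000
000100
000000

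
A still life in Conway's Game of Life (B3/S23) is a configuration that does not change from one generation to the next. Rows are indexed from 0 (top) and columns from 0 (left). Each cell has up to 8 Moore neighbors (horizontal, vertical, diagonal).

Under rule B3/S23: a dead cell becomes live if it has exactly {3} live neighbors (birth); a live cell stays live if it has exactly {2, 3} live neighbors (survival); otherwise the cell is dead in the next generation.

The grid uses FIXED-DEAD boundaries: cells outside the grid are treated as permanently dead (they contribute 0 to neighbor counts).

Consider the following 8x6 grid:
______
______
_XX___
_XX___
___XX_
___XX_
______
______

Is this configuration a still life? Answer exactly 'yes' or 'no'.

Answer: no

Derivation:
Compute generation 1 and compare to generation 0 (given above):
Generation 1:
______
______
_XX___
_X____
____X_
___XX_
______
______
Cell (3,2) differs: gen0=1 vs gen1=0 -> NOT a still life.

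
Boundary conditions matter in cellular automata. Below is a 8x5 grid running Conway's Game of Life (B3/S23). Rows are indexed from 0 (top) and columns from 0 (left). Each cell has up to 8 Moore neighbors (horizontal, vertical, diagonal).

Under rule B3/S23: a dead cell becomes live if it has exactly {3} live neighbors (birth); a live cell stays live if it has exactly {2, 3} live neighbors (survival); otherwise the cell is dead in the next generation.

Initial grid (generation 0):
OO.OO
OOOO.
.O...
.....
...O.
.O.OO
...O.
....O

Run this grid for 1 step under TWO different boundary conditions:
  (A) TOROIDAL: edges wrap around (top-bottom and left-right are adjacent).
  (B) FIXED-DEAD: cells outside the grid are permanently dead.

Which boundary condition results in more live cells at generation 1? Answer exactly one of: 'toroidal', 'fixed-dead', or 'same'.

Answer: fixed-dead

Derivation:
Under TOROIDAL boundary, generation 1:
.....
...O.
OO...
.....
..OOO
...OO
O.OO.
..O..
Population = 12

Under FIXED-DEAD boundary, generation 1:
O..OO
...OO
OO...
.....
..OOO
...OO
..OO.
.....
Population = 14

Comparison: toroidal=12, fixed-dead=14 -> fixed-dead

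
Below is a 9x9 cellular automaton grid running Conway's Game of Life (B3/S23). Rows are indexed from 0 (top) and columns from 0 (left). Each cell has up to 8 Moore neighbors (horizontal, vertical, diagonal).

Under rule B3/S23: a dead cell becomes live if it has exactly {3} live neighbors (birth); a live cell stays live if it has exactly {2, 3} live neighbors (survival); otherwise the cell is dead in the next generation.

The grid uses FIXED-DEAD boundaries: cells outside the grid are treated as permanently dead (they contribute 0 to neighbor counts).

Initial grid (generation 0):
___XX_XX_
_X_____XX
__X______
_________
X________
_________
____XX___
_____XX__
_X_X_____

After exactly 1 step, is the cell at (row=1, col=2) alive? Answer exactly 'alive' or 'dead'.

Simulating step by step:
Generation 0 (given above): 15 live cells
Generation 1: 13 live cells
______XXX
__XX__XXX
_________
_________
_________
_________
____XXX__
_____XX__
_________

Cell (1,2) at generation 1: 1 -> alive

Answer: alive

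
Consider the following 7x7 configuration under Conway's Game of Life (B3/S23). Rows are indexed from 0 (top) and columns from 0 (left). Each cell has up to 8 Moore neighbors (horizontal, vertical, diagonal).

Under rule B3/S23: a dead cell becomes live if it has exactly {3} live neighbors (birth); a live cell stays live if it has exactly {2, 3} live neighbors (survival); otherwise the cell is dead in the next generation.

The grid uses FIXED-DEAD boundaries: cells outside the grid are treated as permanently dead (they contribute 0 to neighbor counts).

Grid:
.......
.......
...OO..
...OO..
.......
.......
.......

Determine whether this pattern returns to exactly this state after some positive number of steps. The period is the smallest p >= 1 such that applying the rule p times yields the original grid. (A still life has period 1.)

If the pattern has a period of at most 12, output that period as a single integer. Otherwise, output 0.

Simulating and comparing each generation to the original:
Gen 0 (original, given above): 4 live cells
Gen 1: 4 live cells, MATCHES original -> period = 1

Answer: 1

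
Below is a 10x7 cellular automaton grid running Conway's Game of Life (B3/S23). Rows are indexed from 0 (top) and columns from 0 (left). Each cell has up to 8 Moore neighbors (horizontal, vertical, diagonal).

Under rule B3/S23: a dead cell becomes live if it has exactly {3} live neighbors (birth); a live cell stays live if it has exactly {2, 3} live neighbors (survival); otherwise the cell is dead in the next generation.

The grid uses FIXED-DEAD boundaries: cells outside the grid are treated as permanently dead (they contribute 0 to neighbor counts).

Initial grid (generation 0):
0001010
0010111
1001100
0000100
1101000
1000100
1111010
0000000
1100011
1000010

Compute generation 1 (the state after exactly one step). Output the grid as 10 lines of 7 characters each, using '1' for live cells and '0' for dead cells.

Answer: 0001011
0010001
0000000
1110100
1101100
0000100
1111100
0000111
1100011
1100011

Derivation:
Simulating step by step:
Generation 0 (given above): 26 live cells
Generation 1: 30 live cells
(generation 1 grid is the final answer)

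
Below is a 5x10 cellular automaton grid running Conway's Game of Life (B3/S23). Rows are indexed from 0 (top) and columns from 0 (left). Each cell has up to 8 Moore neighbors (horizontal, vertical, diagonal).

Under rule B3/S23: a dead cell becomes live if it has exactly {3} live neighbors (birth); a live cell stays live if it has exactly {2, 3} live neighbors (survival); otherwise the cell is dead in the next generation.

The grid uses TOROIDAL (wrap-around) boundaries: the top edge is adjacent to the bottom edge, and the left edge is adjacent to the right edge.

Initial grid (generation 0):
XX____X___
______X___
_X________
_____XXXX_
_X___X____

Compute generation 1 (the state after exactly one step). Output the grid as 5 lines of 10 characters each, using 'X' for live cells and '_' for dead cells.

Answer: XX___XX___
XX________
_____X____
_____XXX__
XX___X____

Derivation:
Simulating step by step:
Generation 0 (given above): 11 live cells
Generation 1: 13 live cells
(generation 1 grid is the final answer)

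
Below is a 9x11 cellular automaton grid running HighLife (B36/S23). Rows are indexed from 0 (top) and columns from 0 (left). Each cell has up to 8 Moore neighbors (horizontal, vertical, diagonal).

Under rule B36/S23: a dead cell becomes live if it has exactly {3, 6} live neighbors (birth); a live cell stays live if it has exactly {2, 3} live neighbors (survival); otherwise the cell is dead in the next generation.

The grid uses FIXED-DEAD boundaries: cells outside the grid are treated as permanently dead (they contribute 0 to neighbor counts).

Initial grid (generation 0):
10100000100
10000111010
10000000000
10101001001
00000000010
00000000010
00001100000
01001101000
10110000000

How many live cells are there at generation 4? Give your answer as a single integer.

Answer: 20

Derivation:
Simulating step by step:
Generation 0 (given above): 25 live cells
Generation 1: 27 live cells
01000011100
10000011100
10000101100
01000000000
00000000111
00000000000
00001110000
01100110000
01111000000
Generation 2: 21 live cells
00000010100
11000100010
11000000100
00000001000
00000000010
00000100010
00001010000
01000010000
01011100000
Generation 3: 18 live cells
00000000000
11000001110
11000000100
00000000100
00000000100
00000100000
00000010000
00110010000
00101100000
Generation 4: 20 live cells
00000000100
11000001110
11000000000
00000001110
00000000000
00000000000
00000110000
00111010000
00101100000
Population at generation 4: 20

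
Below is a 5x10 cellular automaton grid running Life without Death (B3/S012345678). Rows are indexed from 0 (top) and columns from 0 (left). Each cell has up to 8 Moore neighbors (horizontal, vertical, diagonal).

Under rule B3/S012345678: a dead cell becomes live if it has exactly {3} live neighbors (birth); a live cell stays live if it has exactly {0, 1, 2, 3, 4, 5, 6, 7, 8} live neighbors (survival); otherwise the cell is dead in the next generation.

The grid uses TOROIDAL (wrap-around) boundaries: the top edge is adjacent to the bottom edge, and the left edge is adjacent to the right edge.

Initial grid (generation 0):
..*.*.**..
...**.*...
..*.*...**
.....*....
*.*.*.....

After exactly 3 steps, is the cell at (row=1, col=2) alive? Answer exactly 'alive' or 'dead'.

Simulating step by step:
Generation 0 (given above): 15 live cells
Generation 1: 23 live cells
.**.*.**..
..***.*.*.
..*.*...**
.*..**...*
***.*.*...
Generation 2: 30 live cells
***.*.**..
..***.*.**
***.*..***
.*..**..**
***.*.**..
Generation 3: 31 live cells
***.*.**..
..***.*.**
***.*.****
.*..**..**
***.*.**..

Cell (1,2) at generation 3: 1 -> alive

Answer: alive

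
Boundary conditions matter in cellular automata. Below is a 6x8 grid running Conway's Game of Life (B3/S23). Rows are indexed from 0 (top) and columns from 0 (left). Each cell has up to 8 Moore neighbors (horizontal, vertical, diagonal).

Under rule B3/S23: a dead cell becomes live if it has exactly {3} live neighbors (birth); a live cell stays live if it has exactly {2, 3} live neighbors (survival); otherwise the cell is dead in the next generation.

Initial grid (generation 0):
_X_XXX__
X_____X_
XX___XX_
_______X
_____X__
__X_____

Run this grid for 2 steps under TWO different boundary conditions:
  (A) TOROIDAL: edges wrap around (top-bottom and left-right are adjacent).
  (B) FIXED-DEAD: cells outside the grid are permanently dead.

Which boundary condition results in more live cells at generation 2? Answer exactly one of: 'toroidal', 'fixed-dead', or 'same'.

Answer: toroidal

Derivation:
Under TOROIDAL boundary, generation 2:
_____XX_
X_____X_
_____X__
XX___X_X
____X_X_
_X___X__
Population = 13

Under FIXED-DEAD boundary, generation 2:
_____X__
X___X__X
XX___X_X
_____X__
________
________
Population = 9

Comparison: toroidal=13, fixed-dead=9 -> toroidal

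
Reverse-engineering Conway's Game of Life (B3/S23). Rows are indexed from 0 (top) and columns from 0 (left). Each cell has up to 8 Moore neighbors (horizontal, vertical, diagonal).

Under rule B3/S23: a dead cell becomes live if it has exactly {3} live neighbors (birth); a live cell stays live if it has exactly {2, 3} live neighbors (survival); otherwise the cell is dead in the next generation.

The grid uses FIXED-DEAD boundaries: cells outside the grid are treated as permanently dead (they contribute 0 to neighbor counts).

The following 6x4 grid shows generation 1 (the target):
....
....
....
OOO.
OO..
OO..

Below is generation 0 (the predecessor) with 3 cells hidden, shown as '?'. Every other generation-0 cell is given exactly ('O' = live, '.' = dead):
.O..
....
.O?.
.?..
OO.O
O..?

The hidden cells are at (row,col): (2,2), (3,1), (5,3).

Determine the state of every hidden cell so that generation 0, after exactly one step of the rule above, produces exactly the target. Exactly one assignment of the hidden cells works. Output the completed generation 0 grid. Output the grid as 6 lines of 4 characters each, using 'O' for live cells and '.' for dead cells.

Hidden generation-0 cells (in order): (2,2), (3,1), (5,3).
A hidden cell only influences target cells in its own 3x3 neighborhood. Try each of the 2^3 = 8 assignments, step the completed generation 0 forward once under B3/S23, and compare with the target:
  (2,2)=. (3,1)=. (5,3)=. -> step reproduces the target at every cell -> ACCEPT
  (2,2)=. (3,1)=. (5,3)=O -> step gives (4,2)='O' but target has '.' -> reject
  (2,2)=. (3,1)=O (5,3)=. -> step gives (3,0)='.' but target has 'O' -> reject
  (2,2)=. (3,1)=O (5,3)=O -> step gives (3,0)='.' but target has 'O' -> reject
  (2,2)=O (3,1)=. (5,3)=. -> step gives (1,1)='O' but target has '.' -> reject
  (2,2)=O (3,1)=. (5,3)=O -> step gives (1,1)='O' but target has '.' -> reject
  (2,2)=O (3,1)=O (5,3)=. -> step gives (1,1)='O' but target has '.' -> reject
  (2,2)=O (3,1)=O (5,3)=O -> step gives (1,1)='O' but target has '.' -> reject
Unique solution: (2,2)=dead, (3,1)=dead, (5,3)=dead.
Check: live-neighbor counts of every cell in the completed generation 0:
1010
2220
1010
3331
2220
2321
Applying B3/S23 to generation 0 with these counts gives:
....
....
....
OOO.
OO..
OO..
which matches the target exactly.

Answer: .O..
....
.O..
....
OO.O
O...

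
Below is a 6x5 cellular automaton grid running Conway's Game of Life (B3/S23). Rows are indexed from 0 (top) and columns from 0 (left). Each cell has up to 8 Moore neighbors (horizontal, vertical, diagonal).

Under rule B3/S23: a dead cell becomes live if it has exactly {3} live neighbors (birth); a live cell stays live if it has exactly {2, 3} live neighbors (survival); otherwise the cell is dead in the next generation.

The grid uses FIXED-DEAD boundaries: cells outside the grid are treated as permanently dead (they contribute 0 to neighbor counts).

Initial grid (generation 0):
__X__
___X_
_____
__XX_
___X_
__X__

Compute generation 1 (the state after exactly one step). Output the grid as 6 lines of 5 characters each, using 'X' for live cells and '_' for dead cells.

Simulating step by step:
Generation 0 (given above): 6 live cells
Generation 1: 5 live cells
(generation 1 grid is the final answer)

Answer: _____
_____
__XX_
__XX_
___X_
_____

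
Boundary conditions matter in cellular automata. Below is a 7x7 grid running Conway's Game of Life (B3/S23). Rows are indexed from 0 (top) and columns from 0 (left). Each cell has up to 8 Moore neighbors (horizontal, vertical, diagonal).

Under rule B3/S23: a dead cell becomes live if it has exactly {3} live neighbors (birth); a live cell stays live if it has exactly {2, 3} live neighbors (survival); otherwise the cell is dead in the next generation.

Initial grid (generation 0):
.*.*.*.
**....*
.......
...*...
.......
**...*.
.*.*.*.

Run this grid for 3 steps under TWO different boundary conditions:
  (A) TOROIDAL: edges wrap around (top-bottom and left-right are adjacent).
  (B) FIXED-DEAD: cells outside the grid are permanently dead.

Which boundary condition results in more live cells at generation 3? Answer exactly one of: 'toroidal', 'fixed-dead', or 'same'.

Answer: toroidal

Derivation:
Under TOROIDAL boundary, generation 3:
....***
*....**
*.....*
.*....*
..*....
..*.**.
**..*..
Population = 17

Under FIXED-DEAD boundary, generation 3:
.......
*.*....
.*.....
.......
.*.....
*.*....
.......
Population = 6

Comparison: toroidal=17, fixed-dead=6 -> toroidal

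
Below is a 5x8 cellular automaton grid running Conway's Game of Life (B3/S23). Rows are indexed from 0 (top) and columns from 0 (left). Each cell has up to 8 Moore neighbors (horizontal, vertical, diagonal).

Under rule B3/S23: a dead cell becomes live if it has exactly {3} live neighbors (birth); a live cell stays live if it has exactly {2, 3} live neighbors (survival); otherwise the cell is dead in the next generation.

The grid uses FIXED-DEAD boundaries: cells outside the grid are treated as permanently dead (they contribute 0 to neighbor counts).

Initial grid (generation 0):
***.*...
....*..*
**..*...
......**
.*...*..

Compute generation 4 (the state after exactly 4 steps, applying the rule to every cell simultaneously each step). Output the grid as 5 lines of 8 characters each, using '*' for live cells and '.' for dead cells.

Answer: ........
.*...*..
..****..
...*....
........

Derivation:
Simulating step by step:
Generation 0 (given above): 13 live cells
Generation 1: 13 live cells
.*.*....
..*.**..
.....***
**...**.
......*.
Generation 2: 11 live cells
..***...
..****..
.*.....*
........
.....**.
Generation 3: 8 live cells
..*..*..
.*...*..
..***...
......*.
........
Generation 4: 7 live cells
(generation 4 grid is the final answer)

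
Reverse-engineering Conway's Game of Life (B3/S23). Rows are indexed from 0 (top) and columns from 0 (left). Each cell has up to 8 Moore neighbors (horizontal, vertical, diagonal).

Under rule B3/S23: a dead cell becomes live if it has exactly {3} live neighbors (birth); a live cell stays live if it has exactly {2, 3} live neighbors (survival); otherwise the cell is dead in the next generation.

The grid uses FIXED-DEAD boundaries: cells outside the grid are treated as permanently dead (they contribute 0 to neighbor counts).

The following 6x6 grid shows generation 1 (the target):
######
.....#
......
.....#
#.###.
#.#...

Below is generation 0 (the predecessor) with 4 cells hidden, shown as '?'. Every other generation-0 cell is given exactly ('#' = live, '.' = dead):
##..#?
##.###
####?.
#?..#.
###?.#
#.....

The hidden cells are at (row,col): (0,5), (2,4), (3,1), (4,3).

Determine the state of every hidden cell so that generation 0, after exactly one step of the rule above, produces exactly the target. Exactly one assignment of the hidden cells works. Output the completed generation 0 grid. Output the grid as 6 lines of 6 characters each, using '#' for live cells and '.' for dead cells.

Hidden generation-0 cells (in order): (0,5), (2,4), (3,1), (4,3).
A hidden cell only influences target cells in its own 3x3 neighborhood. Try each of the 2^4 = 16 assignments, step the completed generation 0 forward once under B3/S23, and compare with the target:
  (0,5)=. (2,4)=. (3,1)=. (4,3)=. -> step gives (2,5)='#' but target has '.' -> reject
  (0,5)=. (2,4)=. (3,1)=. (4,3)=# -> step gives (2,5)='#' but target has '.' -> reject
  (0,5)=. (2,4)=. (3,1)=# (4,3)=. -> step gives (2,5)='#' but target has '.' -> reject
  (0,5)=. (2,4)=. (3,1)=# (4,3)=# -> step gives (2,5)='#' but target has '.' -> reject
  (0,5)=. (2,4)=# (3,1)=. (4,3)=. -> step gives (3,4)='#' but target has '.' -> reject
  (0,5)=. (2,4)=# (3,1)=. (4,3)=# -> step reproduces the target at every cell -> ACCEPT
  (0,5)=. (2,4)=# (3,1)=# (4,3)=. -> step gives (3,4)='#' but target has '.' -> reject
  (0,5)=. (2,4)=# (3,1)=# (4,3)=# -> step gives (4,0)='.' but target has '#' -> reject
  (0,5)=# (2,4)=. (3,1)=. (4,3)=. -> step gives (0,4)='.' but target has '#' -> reject
  (0,5)=# (2,4)=. (3,1)=. (4,3)=# -> step gives (0,4)='.' but target has '#' -> reject
  (0,5)=# (2,4)=. (3,1)=# (4,3)=. -> step gives (0,4)='.' but target has '#' -> reject
  (0,5)=# (2,4)=. (3,1)=# (4,3)=# -> step gives (0,4)='.' but target has '#' -> reject
  (0,5)=# (2,4)=# (3,1)=. (4,3)=. -> step gives (0,4)='.' but target has '#' -> reject
  (0,5)=# (2,4)=# (3,1)=. (4,3)=# -> step gives (0,4)='.' but target has '#' -> reject
  (0,5)=# (2,4)=# (3,1)=# (4,3)=. -> step gives (0,4)='.' but target has '#' -> reject
  (0,5)=# (2,4)=# (3,1)=# (4,3)=# -> step gives (0,4)='.' but target has '#' -> reject
Unique solution: (0,5)=dead, (2,4)=live, (3,1)=dead, (4,3)=live.
Check: live-neighbor counts of every cell in the completed generation 0:
333333
566553
454554
476643
342231
243221
Applying B3/S23 to generation 0 with these counts gives:
######
.....#
......
.....#
#.###.
#.#...
which matches the target exactly.

Answer: ##..#.
##.###
#####.
#...#.
####.#
#.....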